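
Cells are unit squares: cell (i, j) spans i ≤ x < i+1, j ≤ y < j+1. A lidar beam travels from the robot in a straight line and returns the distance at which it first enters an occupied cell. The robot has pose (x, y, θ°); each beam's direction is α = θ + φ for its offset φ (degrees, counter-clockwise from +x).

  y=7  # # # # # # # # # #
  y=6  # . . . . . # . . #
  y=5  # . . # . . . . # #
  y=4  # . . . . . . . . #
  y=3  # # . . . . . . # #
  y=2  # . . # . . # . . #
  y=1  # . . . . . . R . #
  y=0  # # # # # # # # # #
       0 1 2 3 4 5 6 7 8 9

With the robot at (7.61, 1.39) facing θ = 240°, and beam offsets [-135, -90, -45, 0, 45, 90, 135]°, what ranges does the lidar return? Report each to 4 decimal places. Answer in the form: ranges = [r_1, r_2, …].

beam 1: φ=-135°, α=105°
  cosα=-0.2588 sinα=0.9659 | (7,1) | tMaxX 2.3569 tMaxY 0.6315 | tΔX 3.8637 tΔY 1.0353
    t=0.6315 [y] (7,2)
    t=1.6668 [y] (7,3)
    t=2.3569 [x] (6,3)
    t=2.7021 [y] (6,4)
    t=3.7373 [y] (6,5)
    t=4.7726 [y] (6,6) — stop
  → r_1 = 4.7726
beam 2: φ=-90°, α=150°
  cosα=-0.8660 sinα=0.5000 | (7,1) | tMaxX 0.7044 tMaxY 1.2200 | tΔX 1.1547 tΔY 2.0000
    t=0.7044 [x] (6,1)
    t=1.2200 [y] (6,2) — stop
  → r_2 = 1.2200
beam 3: φ=-45°, α=195°
  cosα=-0.9659 sinα=-0.2588 | (7,1) | tMaxX 0.6315 tMaxY 1.5068 | tΔX 1.0353 tΔY 3.8637
    t=0.6315 [x] (6,1)
    t=1.5068 [y] (6,0) — stop
  → r_3 = 1.5068
beam 4: φ=0°, α=240°
  cosα=-0.5000 sinα=-0.8660 | (7,1) | tMaxX 1.2200 tMaxY 0.4503 | tΔX 2.0000 tΔY 1.1547
    t=0.4503 [y] (7,0) — stop
  → r_4 = 0.4503
beam 5: φ=45°, α=285°
  cosα=0.2588 sinα=-0.9659 | (7,1) | tMaxX 1.5068 tMaxY 0.4038 | tΔX 3.8637 tΔY 1.0353
    t=0.4038 [y] (7,0) — stop
  → r_5 = 0.4038
beam 6: φ=90°, α=330°
  cosα=0.8660 sinα=-0.5000 | (7,1) | tMaxX 0.4503 tMaxY 0.7800 | tΔX 1.1547 tΔY 2.0000
    t=0.4503 [x] (8,1)
    t=0.7800 [y] (8,0) — stop
  → r_6 = 0.7800
beam 7: φ=135°, α=15°
  cosα=0.9659 sinα=0.2588 | (7,1) | tMaxX 0.4038 tMaxY 2.3569 | tΔX 1.0353 tΔY 3.8637
    t=0.4038 [x] (8,1)
    t=1.4390 [x] (9,1) — stop
  → r_7 = 1.4390

ranges = [4.7726, 1.2200, 1.5068, 0.4503, 0.4038, 0.7800, 1.4390]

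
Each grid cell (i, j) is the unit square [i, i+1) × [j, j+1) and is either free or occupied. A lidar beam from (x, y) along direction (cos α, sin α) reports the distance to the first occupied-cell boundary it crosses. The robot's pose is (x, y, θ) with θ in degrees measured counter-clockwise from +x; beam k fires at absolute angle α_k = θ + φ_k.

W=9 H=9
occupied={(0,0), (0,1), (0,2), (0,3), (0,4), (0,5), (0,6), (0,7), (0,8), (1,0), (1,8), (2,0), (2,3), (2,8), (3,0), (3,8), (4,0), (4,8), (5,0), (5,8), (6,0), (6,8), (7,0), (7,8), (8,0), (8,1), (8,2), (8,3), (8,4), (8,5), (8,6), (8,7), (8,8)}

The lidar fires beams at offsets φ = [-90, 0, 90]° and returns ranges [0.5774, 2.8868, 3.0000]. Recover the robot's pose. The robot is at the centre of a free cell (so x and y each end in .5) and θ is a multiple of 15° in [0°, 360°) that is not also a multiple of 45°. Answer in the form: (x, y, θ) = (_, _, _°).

(x, y, θ) = (1.5, 6.5, 300°)

Candidates: 48 free-cell centres × 16 headings = 768 poses. Raycast each; keep the one whose scan matches to 4 dp.
  (2.5, 7.5, 15°): beam 1 = 6.7293 ≠ 0.5774 ✗
  (2.5, 1.5, 345°): beam 1 = 0.5176 ≠ 0.5774 ✗
  (7.5, 7.5, 285°): beam 1 = 6.7293 ≠ 0.5774 ✗
  (4.5, 6.5, 15°): beam 1 = 5.6940 ≠ 0.5774 ✗
  …
  (1.5, 6.5, 300°): r_1=0.5774, r_2=2.8868, r_3=3.0000 — all match ✓
No second candidate reproduces the full scan.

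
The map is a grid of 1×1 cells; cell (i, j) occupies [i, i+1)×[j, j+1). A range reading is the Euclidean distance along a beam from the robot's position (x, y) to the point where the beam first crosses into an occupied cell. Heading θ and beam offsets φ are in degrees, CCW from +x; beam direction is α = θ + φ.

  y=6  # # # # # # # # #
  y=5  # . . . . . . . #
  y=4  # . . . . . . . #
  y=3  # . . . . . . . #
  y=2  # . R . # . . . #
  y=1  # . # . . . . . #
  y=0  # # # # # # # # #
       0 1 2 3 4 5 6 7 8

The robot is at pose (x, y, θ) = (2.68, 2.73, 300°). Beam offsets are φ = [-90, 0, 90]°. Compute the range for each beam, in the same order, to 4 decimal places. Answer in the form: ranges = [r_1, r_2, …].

ranges = [1.9399, 1.9976, 6.1430]

beam 1: φ=-90°, α=210°
  cosα=-0.8660 sinα=-0.5000 | (2,2) | tMaxX 0.7852 tMaxY 1.4600 | tΔX 1.1547 tΔY 2.0000
    t=0.7852 [x] (1,2)
    t=1.4600 [y] (1,1)
    t=1.9399 [x] (0,1) — stop
  → r_1 = 1.9399
beam 2: φ=0°, α=300°
  cosα=0.5000 sinα=-0.8660 | (2,2) | tMaxX 0.6400 tMaxY 0.8429 | tΔX 2.0000 tΔY 1.1547
    t=0.6400 [x] (3,2)
    t=0.8429 [y] (3,1)
    t=1.9976 [y] (3,0) — stop
  → r_2 = 1.9976
beam 3: φ=90°, α=30°
  cosα=0.8660 sinα=0.5000 | (2,2) | tMaxX 0.3695 tMaxY 0.5400 | tΔX 1.1547 tΔY 2.0000
    t=0.3695 [x] (3,2)
    t=0.5400 [y] (3,3)
    t=1.5242 [x] (4,3)
    t=2.5400 [y] (4,4)
    t=2.6789 [x] (5,4)
    t=3.8336 [x] (6,4)
    t=4.5400 [y] (6,5)
    t=4.9883 [x] (7,5)
    t=6.1430 [x] (8,5) — stop
  → r_3 = 6.1430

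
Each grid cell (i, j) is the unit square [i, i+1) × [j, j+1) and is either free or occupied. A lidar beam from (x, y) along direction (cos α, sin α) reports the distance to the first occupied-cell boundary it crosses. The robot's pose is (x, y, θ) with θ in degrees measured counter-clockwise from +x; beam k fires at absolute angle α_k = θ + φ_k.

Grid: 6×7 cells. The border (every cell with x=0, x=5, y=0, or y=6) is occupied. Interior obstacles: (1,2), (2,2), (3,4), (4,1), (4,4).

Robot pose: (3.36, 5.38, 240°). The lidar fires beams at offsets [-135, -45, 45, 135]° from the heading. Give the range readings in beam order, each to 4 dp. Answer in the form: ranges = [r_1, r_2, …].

beam 1: φ=-135°, α=105°
  cosα=-0.2588 sinα=0.9659 | (3,5) | tMaxX 1.3909 tMaxY 0.6419 | tΔX 3.8637 tΔY 1.0353
    t=0.6419 [y] (3,6) — stop
  → r_1 = 0.6419
beam 2: φ=-45°, α=195°
  cosα=-0.9659 sinα=-0.2588 | (3,5) | tMaxX 0.3727 tMaxY 1.4682 | tΔX 1.0353 tΔY 3.8637
    t=0.3727 [x] (2,5)
    t=1.4080 [x] (1,5)
    t=1.4682 [y] (1,4)
    t=2.4433 [x] (0,4) — stop
  → r_2 = 2.4433
beam 3: φ=45°, α=285°
  cosα=0.2588 sinα=-0.9659 | (3,5) | tMaxX 2.4728 tMaxY 0.3934 | tΔX 3.8637 tΔY 1.0353
    t=0.3934 [y] (3,4) — stop
  → r_3 = 0.3934
beam 4: φ=135°, α=15°
  cosα=0.9659 sinα=0.2588 | (3,5) | tMaxX 0.6626 tMaxY 2.3955 | tΔX 1.0353 tΔY 3.8637
    t=0.6626 [x] (4,5)
    t=1.6979 [x] (5,5) — stop
  → r_4 = 1.6979

ranges = [0.6419, 2.4433, 0.3934, 1.6979]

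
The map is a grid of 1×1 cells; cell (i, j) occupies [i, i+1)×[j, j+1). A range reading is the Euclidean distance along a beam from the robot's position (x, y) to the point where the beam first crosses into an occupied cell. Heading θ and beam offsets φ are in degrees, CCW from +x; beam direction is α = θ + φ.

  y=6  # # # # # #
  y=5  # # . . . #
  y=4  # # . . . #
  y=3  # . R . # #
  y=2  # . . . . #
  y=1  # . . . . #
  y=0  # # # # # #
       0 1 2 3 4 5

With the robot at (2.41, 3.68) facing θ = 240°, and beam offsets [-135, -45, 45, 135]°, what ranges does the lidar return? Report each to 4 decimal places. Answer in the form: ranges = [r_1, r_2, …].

beam 1: φ=-135°, α=105°
  cosα=-0.2588 sinα=0.9659 | (2,3) | tMaxX 1.5841 tMaxY 0.3313 | tΔX 3.8637 tΔY 1.0353
    t=0.3313 [y] (2,4)
    t=1.3666 [y] (2,5)
    t=1.5841 [x] (1,5) — stop
  → r_1 = 1.5841
beam 2: φ=-45°, α=195°
  cosα=-0.9659 sinα=-0.2588 | (2,3) | tMaxX 0.4245 tMaxY 2.6273 | tΔX 1.0353 tΔY 3.8637
    t=0.4245 [x] (1,3)
    t=1.4597 [x] (0,3) — stop
  → r_2 = 1.4597
beam 3: φ=45°, α=285°
  cosα=0.2588 sinα=-0.9659 | (2,3) | tMaxX 2.2796 tMaxY 0.7040 | tΔX 3.8637 tΔY 1.0353
    t=0.7040 [y] (2,2)
    t=1.7393 [y] (2,1)
    t=2.2796 [x] (3,1)
    t=2.7745 [y] (3,0) — stop
  → r_3 = 2.7745
beam 4: φ=135°, α=15°
  cosα=0.9659 sinα=0.2588 | (2,3) | tMaxX 0.6108 tMaxY 1.2364 | tΔX 1.0353 tΔY 3.8637
    t=0.6108 [x] (3,3)
    t=1.2364 [y] (3,4)
    t=1.6461 [x] (4,4)
    t=2.6814 [x] (5,4) — stop
  → r_4 = 2.6814

ranges = [1.5841, 1.4597, 2.7745, 2.6814]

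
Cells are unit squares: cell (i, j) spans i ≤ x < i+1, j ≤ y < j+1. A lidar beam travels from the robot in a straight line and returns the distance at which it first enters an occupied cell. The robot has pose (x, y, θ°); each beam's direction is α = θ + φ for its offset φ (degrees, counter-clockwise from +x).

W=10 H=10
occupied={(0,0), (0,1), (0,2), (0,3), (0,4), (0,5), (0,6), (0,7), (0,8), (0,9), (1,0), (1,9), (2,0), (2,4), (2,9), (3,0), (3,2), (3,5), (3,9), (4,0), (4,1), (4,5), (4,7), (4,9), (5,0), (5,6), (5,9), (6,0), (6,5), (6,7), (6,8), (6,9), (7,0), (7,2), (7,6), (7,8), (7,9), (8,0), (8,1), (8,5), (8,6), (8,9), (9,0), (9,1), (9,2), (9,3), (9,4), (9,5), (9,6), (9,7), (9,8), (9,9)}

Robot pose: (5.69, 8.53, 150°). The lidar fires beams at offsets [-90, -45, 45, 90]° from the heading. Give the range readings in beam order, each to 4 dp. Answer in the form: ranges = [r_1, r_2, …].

ranges = [0.5427, 0.4866, 4.8554, 1.3800]

beam 1: φ=-90°, α=60°
  cosα=0.5000 sinα=0.8660 | (5,8) | tMaxX 0.6200 tMaxY 0.5427 | tΔX 2.0000 tΔY 1.1547
    t=0.5427 [y] (5,9) — stop
  → r_1 = 0.5427
beam 2: φ=-45°, α=105°
  cosα=-0.2588 sinα=0.9659 | (5,8) | tMaxX 2.6660 tMaxY 0.4866 | tΔX 3.8637 tΔY 1.0353
    t=0.4866 [y] (5,9) — stop
  → r_2 = 0.4866
beam 3: φ=45°, α=195°
  cosα=-0.9659 sinα=-0.2588 | (5,8) | tMaxX 0.7143 tMaxY 2.0478 | tΔX 1.0353 tΔY 3.8637
    t=0.7143 [x] (4,8)
    t=1.7496 [x] (3,8)
    t=2.0478 [y] (3,7)
    t=2.7849 [x] (2,7)
    t=3.8202 [x] (1,7)
    t=4.8554 [x] (0,7) — stop
  → r_3 = 4.8554
beam 4: φ=90°, α=240°
  cosα=-0.5000 sinα=-0.8660 | (5,8) | tMaxX 1.3800 tMaxY 0.6120 | tΔX 2.0000 tΔY 1.1547
    t=0.6120 [y] (5,7)
    t=1.3800 [x] (4,7) — stop
  → r_4 = 1.3800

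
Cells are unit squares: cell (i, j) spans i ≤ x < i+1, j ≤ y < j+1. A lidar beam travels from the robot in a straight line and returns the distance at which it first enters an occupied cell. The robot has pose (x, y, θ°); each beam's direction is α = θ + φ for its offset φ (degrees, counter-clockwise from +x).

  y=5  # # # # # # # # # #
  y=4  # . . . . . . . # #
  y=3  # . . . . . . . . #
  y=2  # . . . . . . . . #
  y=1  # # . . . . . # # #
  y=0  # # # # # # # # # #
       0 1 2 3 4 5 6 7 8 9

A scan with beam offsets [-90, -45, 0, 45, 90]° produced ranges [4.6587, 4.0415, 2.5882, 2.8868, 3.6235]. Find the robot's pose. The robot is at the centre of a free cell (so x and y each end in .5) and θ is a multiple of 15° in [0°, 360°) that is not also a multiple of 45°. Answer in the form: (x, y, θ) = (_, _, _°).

(x, y, θ) = (5.5, 3.5, 255°)

The pose lattice has 28·16 = 448 candidates. Test each by forward raycasting.
  (6.5, 3.5, 255°): beam 1 = 5.6940 ≠ 4.6587 ✗
  (6.5, 2.5, 105°): beam 1 = 2.5882 ≠ 4.6587 ✗
  (6.5, 1.5, 105°): beam 1 = 0.5176 ≠ 4.6587 ✗
  …
  (5.5, 3.5, 255°): r_1=4.6587, r_2=4.0415, r_3=2.5882, r_4=2.8868, r_5=3.6235 — all match ✓
No second candidate reproduces the full scan.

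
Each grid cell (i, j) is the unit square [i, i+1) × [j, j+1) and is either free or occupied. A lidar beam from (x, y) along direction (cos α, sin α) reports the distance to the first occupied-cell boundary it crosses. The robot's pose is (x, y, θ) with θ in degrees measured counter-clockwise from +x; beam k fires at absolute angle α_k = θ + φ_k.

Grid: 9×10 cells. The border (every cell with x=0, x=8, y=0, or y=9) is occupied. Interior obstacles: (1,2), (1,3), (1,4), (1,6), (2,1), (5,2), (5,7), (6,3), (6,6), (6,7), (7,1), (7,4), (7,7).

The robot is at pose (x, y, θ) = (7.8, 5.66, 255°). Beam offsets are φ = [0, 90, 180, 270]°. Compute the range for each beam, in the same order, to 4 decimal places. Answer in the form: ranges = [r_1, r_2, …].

beam 1: φ=0°, α=255°
  cosα=-0.2588 sinα=-0.9659 | (7,5) | tMaxX 3.0910 tMaxY 0.6833 | tΔX 3.8637 tΔY 1.0353
    t=0.6833 [y] (7,4) — stop
  → r_1 = 0.6833
beam 2: φ=90°, α=345°
  cosα=0.9659 sinα=-0.2588 | (7,5) | tMaxX 0.2071 tMaxY 2.5500 | tΔX 1.0353 tΔY 3.8637
    t=0.2071 [x] (8,5) — stop
  → r_2 = 0.2071
beam 3: φ=180°, α=75°
  cosα=0.2588 sinα=0.9659 | (7,5) | tMaxX 0.7727 tMaxY 0.3520 | tΔX 3.8637 tΔY 1.0353
    t=0.3520 [y] (7,6)
    t=0.7727 [x] (8,6) — stop
  → r_3 = 0.7727
beam 4: φ=270°, α=165°
  cosα=-0.9659 sinα=0.2588 | (7,5) | tMaxX 0.8282 tMaxY 1.3137 | tΔX 1.0353 tΔY 3.8637
    t=0.8282 [x] (6,5)
    t=1.3137 [y] (6,6) — stop
  → r_4 = 1.3137

ranges = [0.6833, 0.2071, 0.7727, 1.3137]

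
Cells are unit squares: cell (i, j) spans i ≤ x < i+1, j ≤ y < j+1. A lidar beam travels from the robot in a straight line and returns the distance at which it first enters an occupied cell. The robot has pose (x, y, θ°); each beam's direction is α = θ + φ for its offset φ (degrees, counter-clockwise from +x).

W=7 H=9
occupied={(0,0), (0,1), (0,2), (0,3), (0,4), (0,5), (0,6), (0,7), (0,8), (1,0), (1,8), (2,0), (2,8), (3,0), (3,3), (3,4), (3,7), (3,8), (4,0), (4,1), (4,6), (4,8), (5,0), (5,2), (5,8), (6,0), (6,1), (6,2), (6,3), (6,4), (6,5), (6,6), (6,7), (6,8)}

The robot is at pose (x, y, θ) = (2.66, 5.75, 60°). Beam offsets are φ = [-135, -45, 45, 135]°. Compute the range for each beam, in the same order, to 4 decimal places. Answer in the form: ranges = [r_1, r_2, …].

beam 1: φ=-135°, α=285°
  cosα=0.2588 sinα=-0.9659 | (2,5) | tMaxX 1.3137 tMaxY 0.7765 | tΔX 3.8637 tΔY 1.0353
    t=0.7765 [y] (2,4)
    t=1.3137 [x] (3,4) — stop
  → r_1 = 1.3137
beam 2: φ=-45°, α=15°
  cosα=0.9659 sinα=0.2588 | (2,5) | tMaxX 0.3520 tMaxY 0.9659 | tΔX 1.0353 tΔY 3.8637
    t=0.3520 [x] (3,5)
    t=0.9659 [y] (3,6)
    t=1.3873 [x] (4,6) — stop
  → r_2 = 1.3873
beam 3: φ=45°, α=105°
  cosα=-0.2588 sinα=0.9659 | (2,5) | tMaxX 2.5500 tMaxY 0.2588 | tΔX 3.8637 tΔY 1.0353
    t=0.2588 [y] (2,6)
    t=1.2941 [y] (2,7)
    t=2.3294 [y] (2,8) — stop
  → r_3 = 2.3294
beam 4: φ=135°, α=195°
  cosα=-0.9659 sinα=-0.2588 | (2,5) | tMaxX 0.6833 tMaxY 2.8978 | tΔX 1.0353 tΔY 3.8637
    t=0.6833 [x] (1,5)
    t=1.7186 [x] (0,5) — stop
  → r_4 = 1.7186

ranges = [1.3137, 1.3873, 2.3294, 1.7186]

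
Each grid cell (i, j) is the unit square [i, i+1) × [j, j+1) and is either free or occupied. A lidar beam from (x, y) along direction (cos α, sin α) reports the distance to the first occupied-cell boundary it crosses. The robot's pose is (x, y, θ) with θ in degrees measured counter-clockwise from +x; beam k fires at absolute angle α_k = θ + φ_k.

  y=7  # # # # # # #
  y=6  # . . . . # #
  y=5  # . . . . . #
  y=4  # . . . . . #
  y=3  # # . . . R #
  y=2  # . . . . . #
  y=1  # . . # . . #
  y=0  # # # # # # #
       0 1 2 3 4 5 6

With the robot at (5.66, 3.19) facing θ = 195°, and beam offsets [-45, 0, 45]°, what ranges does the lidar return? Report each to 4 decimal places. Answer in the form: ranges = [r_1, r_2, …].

ranges = [5.3809, 4.8244, 2.5288]

beam 1: φ=-45°, α=150°
  direction (-0.8660, 0.5000); cell (5,3); t to first gridline: x 0.7621, y 1.6200 (then +1.1547 / +2.0000)
    (4,3) via x @ 0.7621
    (4,4) via y @ 1.6200
    (3,4) via x @ 1.9168
    (2,4) via x @ 3.0715
    (2,5) via y @ 3.6200
    (1,5) via x @ 4.2262
    (0,5) via x @ 5.3809  # hit
  → r_1 = 5.3809
beam 2: φ=0°, α=195°
  direction (-0.9659, -0.2588); cell (5,3); t to first gridline: x 0.6833, y 0.7341 (then +1.0353 / +3.8637)
    (4,3) via x @ 0.6833
    (4,2) via y @ 0.7341
    (3,2) via x @ 1.7186
    (2,2) via x @ 2.7538
    (1,2) via x @ 3.7891
    (1,1) via y @ 4.5978
    (0,1) via x @ 4.8244  # hit
  → r_2 = 4.8244
beam 3: φ=45°, α=240°
  direction (-0.5000, -0.8660); cell (5,3); t to first gridline: x 1.3200, y 0.2194 (then +2.0000 / +1.1547)
    (5,2) via y @ 0.2194
    (4,2) via x @ 1.3200
    (4,1) via y @ 1.3741
    (4,0) via y @ 2.5288  # hit
  → r_3 = 2.5288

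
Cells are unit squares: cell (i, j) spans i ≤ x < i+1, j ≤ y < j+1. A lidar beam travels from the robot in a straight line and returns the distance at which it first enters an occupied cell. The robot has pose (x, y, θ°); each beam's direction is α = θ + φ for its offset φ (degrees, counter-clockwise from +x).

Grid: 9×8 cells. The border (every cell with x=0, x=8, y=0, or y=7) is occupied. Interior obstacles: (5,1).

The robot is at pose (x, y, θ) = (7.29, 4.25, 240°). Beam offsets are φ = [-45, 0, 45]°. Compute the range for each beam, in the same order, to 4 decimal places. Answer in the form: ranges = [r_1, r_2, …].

ranges = [6.5119, 2.5981, 2.7432]

beam 1: φ=-45°, α=195°
  direction (-0.9659, -0.2588); cell (7,4); t to first gridline: x 0.3002, y 0.9659 (then +1.0353 / +3.8637)
    (6,4) via x @ 0.3002
    (6,3) via y @ 0.9659
    (5,3) via x @ 1.3355
    (4,3) via x @ 2.3708
    (3,3) via x @ 3.4061
    (2,3) via x @ 4.4413
    (2,2) via y @ 4.8296
    (1,2) via x @ 5.4766
    (0,2) via x @ 6.5119  # hit
  → r_1 = 6.5119
beam 2: φ=0°, α=240°
  direction (-0.5000, -0.8660); cell (7,4); t to first gridline: x 0.5800, y 0.2887 (then +2.0000 / +1.1547)
    (7,3) via y @ 0.2887
    (6,3) via x @ 0.5800
    (6,2) via y @ 1.4434
    (5,2) via x @ 2.5800
    (5,1) via y @ 2.5981  # hit
  → r_2 = 2.5981
beam 3: φ=45°, α=285°
  direction (0.2588, -0.9659); cell (7,4); t to first gridline: x 2.7432, y 0.2588 (then +3.8637 / +1.0353)
    (7,3) via y @ 0.2588
    (7,2) via y @ 1.2941
    (7,1) via y @ 2.3294
    (8,1) via x @ 2.7432  # hit
  → r_3 = 2.7432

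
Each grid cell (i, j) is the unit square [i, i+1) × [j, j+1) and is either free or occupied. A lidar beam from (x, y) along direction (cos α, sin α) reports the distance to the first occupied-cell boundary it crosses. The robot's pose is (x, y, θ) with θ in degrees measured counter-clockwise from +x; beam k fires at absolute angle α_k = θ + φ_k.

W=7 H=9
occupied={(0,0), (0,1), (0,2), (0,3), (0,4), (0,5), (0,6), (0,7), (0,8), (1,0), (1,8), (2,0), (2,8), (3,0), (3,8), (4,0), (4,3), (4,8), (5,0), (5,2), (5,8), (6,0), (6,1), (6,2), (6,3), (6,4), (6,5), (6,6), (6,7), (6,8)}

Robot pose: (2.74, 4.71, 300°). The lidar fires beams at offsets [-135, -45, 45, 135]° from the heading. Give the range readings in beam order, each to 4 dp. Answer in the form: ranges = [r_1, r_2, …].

beam 1: φ=-135°, α=165°
  cosα=-0.9659 sinα=0.2588 | (2,4) | tMaxX 0.7661 tMaxY 1.1205 | tΔX 1.0353 tΔY 3.8637
    t=0.7661 [x] (1,4)
    t=1.1205 [y] (1,5)
    t=1.8014 [x] (0,5) — stop
  → r_1 = 1.8014
beam 2: φ=-45°, α=255°
  cosα=-0.2588 sinα=-0.9659 | (2,4) | tMaxX 2.8591 tMaxY 0.7350 | tΔX 3.8637 tΔY 1.0353
    t=0.7350 [y] (2,3)
    t=1.7703 [y] (2,2)
    t=2.8056 [y] (2,1)
    t=2.8591 [x] (1,1)
    t=3.8409 [y] (1,0) — stop
  → r_2 = 3.8409
beam 3: φ=45°, α=345°
  cosα=0.9659 sinα=-0.2588 | (2,4) | tMaxX 0.2692 tMaxY 2.7432 | tΔX 1.0353 tΔY 3.8637
    t=0.2692 [x] (3,4)
    t=1.3044 [x] (4,4)
    t=2.3397 [x] (5,4)
    t=2.7432 [y] (5,3)
    t=3.3750 [x] (6,3) — stop
  → r_3 = 3.3750
beam 4: φ=135°, α=75°
  cosα=0.2588 sinα=0.9659 | (2,4) | tMaxX 1.0046 tMaxY 0.3002 | tΔX 3.8637 tΔY 1.0353
    t=0.3002 [y] (2,5)
    t=1.0046 [x] (3,5)
    t=1.3355 [y] (3,6)
    t=2.3708 [y] (3,7)
    t=3.4061 [y] (3,8) — stop
  → r_4 = 3.4061

ranges = [1.8014, 3.8409, 3.3750, 3.4061]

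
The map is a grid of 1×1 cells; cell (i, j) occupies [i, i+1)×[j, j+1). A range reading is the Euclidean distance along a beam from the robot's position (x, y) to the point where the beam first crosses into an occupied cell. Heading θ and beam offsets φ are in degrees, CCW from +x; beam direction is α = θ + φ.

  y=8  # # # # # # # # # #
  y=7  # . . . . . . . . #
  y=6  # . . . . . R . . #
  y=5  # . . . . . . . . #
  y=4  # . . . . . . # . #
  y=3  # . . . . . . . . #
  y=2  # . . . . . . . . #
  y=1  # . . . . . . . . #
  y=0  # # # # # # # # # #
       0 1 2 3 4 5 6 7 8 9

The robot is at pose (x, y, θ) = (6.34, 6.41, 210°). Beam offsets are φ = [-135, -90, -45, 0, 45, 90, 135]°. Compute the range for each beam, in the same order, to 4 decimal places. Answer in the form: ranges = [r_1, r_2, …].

ranges = [1.6461, 1.8360, 5.5284, 6.1661, 5.6008, 1.6281, 2.7538]

beam 1: φ=-135°, α=75°
  direction (0.2588, 0.9659); cell (6,6); t to first gridline: x 2.5500, y 0.6108 (then +3.8637 / +1.0353)
    (6,7) via y @ 0.6108
    (6,8) via y @ 1.6461  # hit
  → r_1 = 1.6461
beam 2: φ=-90°, α=120°
  direction (-0.5000, 0.8660); cell (6,6); t to first gridline: x 0.6800, y 0.6813 (then +2.0000 / +1.1547)
    (5,6) via x @ 0.6800
    (5,7) via y @ 0.6813
    (5,8) via y @ 1.8360  # hit
  → r_2 = 1.8360
beam 3: φ=-45°, α=165°
  direction (-0.9659, 0.2588); cell (6,6); t to first gridline: x 0.3520, y 2.2796 (then +1.0353 / +3.8637)
    (5,6) via x @ 0.3520
    (4,6) via x @ 1.3873
    (4,7) via y @ 2.2796
    (3,7) via x @ 2.4225
    (2,7) via x @ 3.4578
    (1,7) via x @ 4.4931
    (0,7) via x @ 5.5284  # hit
  → r_3 = 5.5284
beam 4: φ=0°, α=210°
  direction (-0.8660, -0.5000); cell (6,6); t to first gridline: x 0.3926, y 0.8200 (then +1.1547 / +2.0000)
    (5,6) via x @ 0.3926
    (5,5) via y @ 0.8200
    (4,5) via x @ 1.5473
    (3,5) via x @ 2.7020
    (3,4) via y @ 2.8200
    (2,4) via x @ 3.8567
    (2,3) via y @ 4.8200
    (1,3) via x @ 5.0114
    (0,3) via x @ 6.1661  # hit
  → r_4 = 6.1661
beam 5: φ=45°, α=255°
  direction (-0.2588, -0.9659); cell (6,6); t to first gridline: x 1.3137, y 0.4245 (then +3.8637 / +1.0353)
    (6,5) via y @ 0.4245
    (5,5) via x @ 1.3137
    (5,4) via y @ 1.4597
    (5,3) via y @ 2.4950
    (5,2) via y @ 3.5303
    (5,1) via y @ 4.5656
    (4,1) via x @ 5.1774
    (4,0) via y @ 5.6008  # hit
  → r_5 = 5.6008
beam 6: φ=90°, α=300°
  direction (0.5000, -0.8660); cell (6,6); t to first gridline: x 1.3200, y 0.4734 (then +2.0000 / +1.1547)
    (6,5) via y @ 0.4734
    (7,5) via x @ 1.3200
    (7,4) via y @ 1.6281  # hit
  → r_6 = 1.6281
beam 7: φ=135°, α=345°
  direction (0.9659, -0.2588); cell (6,6); t to first gridline: x 0.6833, y 1.5841 (then +1.0353 / +3.8637)
    (7,6) via x @ 0.6833
    (7,5) via y @ 1.5841
    (8,5) via x @ 1.7186
    (9,5) via x @ 2.7538  # hit
  → r_7 = 2.7538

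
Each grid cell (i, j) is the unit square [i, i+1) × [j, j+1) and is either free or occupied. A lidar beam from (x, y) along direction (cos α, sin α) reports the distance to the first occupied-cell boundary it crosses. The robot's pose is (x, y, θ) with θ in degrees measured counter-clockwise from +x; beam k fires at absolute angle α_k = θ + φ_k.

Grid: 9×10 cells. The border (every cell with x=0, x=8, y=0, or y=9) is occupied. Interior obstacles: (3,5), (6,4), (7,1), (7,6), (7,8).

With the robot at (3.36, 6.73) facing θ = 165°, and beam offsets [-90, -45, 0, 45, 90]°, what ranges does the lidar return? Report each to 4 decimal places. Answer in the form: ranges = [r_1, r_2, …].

beam 1: φ=-90°, α=75°
  direction (0.2588, 0.9659); cell (3,6); t to first gridline: x 2.4728, y 0.2795 (then +3.8637 / +1.0353)
    (3,7) via y @ 0.2795
    (3,8) via y @ 1.3148
    (3,9) via y @ 2.3501  # hit
  → r_1 = 2.3501
beam 2: φ=-45°, α=120°
  direction (-0.5000, 0.8660); cell (3,6); t to first gridline: x 0.7200, y 0.3118 (then +2.0000 / +1.1547)
    (3,7) via y @ 0.3118
    (2,7) via x @ 0.7200
    (2,8) via y @ 1.4665
    (2,9) via y @ 2.6212  # hit
  → r_2 = 2.6212
beam 3: φ=0°, α=165°
  direction (-0.9659, 0.2588); cell (3,6); t to first gridline: x 0.3727, y 1.0432 (then +1.0353 / +3.8637)
    (2,6) via x @ 0.3727
    (2,7) via y @ 1.0432
    (1,7) via x @ 1.4080
    (0,7) via x @ 2.4433  # hit
  → r_3 = 2.4433
beam 4: φ=45°, α=210°
  direction (-0.8660, -0.5000); cell (3,6); t to first gridline: x 0.4157, y 1.4600 (then +1.1547 / +2.0000)
    (2,6) via x @ 0.4157
    (2,5) via y @ 1.4600
    (1,5) via x @ 1.5704
    (0,5) via x @ 2.7251  # hit
  → r_4 = 2.7251
beam 5: φ=90°, α=255°
  direction (-0.2588, -0.9659); cell (3,6); t to first gridline: x 1.3909, y 0.7558 (then +3.8637 / +1.0353)
    (3,5) via y @ 0.7558  # hit
  → r_5 = 0.7558

ranges = [2.3501, 2.6212, 2.4433, 2.7251, 0.7558]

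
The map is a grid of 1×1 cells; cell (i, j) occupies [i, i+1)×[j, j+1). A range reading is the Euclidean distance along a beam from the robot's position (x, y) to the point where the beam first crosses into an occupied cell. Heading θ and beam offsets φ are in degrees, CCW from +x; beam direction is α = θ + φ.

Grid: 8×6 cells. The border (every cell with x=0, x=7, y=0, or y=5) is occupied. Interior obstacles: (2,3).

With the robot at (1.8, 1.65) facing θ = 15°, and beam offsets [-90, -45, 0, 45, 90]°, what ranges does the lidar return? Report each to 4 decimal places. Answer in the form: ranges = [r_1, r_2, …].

beam 1: φ=-90°, α=285°
  cosα=0.2588 sinα=-0.9659 | (1,1) | tMaxX 0.7727 tMaxY 0.6729 | tΔX 3.8637 tΔY 1.0353
    t=0.6729 [y] (1,0) — stop
  → r_1 = 0.6729
beam 2: φ=-45°, α=330°
  cosα=0.8660 sinα=-0.5000 | (1,1) | tMaxX 0.2309 tMaxY 1.3000 | tΔX 1.1547 tΔY 2.0000
    t=0.2309 [x] (2,1)
    t=1.3000 [y] (2,0) — stop
  → r_2 = 1.3000
beam 3: φ=0°, α=15°
  cosα=0.9659 sinα=0.2588 | (1,1) | tMaxX 0.2071 tMaxY 1.3523 | tΔX 1.0353 tΔY 3.8637
    t=0.2071 [x] (2,1)
    t=1.2423 [x] (3,1)
    t=1.3523 [y] (3,2)
    t=2.2776 [x] (4,2)
    t=3.3129 [x] (5,2)
    t=4.3482 [x] (6,2)
    t=5.2160 [y] (6,3)
    t=5.3834 [x] (7,3) — stop
  → r_3 = 5.3834
beam 4: φ=45°, α=60°
  cosα=0.5000 sinα=0.8660 | (1,1) | tMaxX 0.4000 tMaxY 0.4041 | tΔX 2.0000 tΔY 1.1547
    t=0.4000 [x] (2,1)
    t=0.4041 [y] (2,2)
    t=1.5588 [y] (2,3) — stop
  → r_4 = 1.5588
beam 5: φ=90°, α=105°
  cosα=-0.2588 sinα=0.9659 | (1,1) | tMaxX 3.0910 tMaxY 0.3623 | tΔX 3.8637 tΔY 1.0353
    t=0.3623 [y] (1,2)
    t=1.3976 [y] (1,3)
    t=2.4329 [y] (1,4)
    t=3.0910 [x] (0,4) — stop
  → r_5 = 3.0910

ranges = [0.6729, 1.3000, 5.3834, 1.5588, 3.0910]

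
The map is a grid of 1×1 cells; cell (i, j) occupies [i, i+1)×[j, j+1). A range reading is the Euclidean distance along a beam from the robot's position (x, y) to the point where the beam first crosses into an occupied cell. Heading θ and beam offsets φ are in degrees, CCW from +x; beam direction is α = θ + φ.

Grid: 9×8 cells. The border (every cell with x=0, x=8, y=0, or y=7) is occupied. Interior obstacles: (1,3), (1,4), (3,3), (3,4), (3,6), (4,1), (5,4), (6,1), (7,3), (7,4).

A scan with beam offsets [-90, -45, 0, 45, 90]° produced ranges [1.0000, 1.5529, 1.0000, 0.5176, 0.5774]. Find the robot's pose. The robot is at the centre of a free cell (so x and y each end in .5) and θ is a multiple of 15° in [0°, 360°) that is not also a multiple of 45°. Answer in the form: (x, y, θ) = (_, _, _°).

(x, y, θ) = (7.5, 2.5, 300°)

The pose lattice has 32·16 = 512 candidates. Test each by forward raycasting.
  (2.5, 3.5, 210°): beam 2 = 0.5176 ≠ 1.5529 ✗
  (4.5, 5.5, 150°): beam 1 = 1.7321 ≠ 1.0000 ✗
  (7.5, 2.5, 285°): beam 1 = 2.5882 ≠ 1.0000 ✗
  …
  (7.5, 2.5, 300°): r_1=1.0000, r_2=1.5529, r_3=1.0000, r_4=0.5176, r_5=0.5774 — all match ✓
No second candidate reproduces the full scan.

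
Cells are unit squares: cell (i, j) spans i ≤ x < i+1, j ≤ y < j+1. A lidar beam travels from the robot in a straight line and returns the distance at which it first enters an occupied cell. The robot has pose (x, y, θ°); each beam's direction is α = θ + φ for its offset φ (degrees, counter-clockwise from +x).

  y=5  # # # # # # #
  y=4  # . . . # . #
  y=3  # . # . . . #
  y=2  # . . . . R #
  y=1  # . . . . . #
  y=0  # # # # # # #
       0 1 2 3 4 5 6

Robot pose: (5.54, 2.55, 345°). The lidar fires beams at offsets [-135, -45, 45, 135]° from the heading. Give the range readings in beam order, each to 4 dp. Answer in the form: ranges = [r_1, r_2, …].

beam 1: φ=-135°, α=210°
  d=(-0.8660,-0.5000)  start (5,2)  tX=0.6235 tY=1.1000  stride 1/|dx|=1.1547 1/|dy|=2.0000
    cross x-line → (4,2), t=0.6235
    cross y-line → (4,1), t=1.1000
    cross x-line → (3,1), t=1.7782
    cross x-line → (2,1), t=2.9329
    cross y-line → (2,0), t=3.1000 (wall)
  → r_1 = 3.1000
beam 2: φ=-45°, α=300°
  d=(0.5000,-0.8660)  start (5,2)  tX=0.9200 tY=0.6351  stride 1/|dx|=2.0000 1/|dy|=1.1547
    cross y-line → (5,1), t=0.6351
    cross x-line → (6,1), t=0.9200 (wall)
  → r_2 = 0.9200
beam 3: φ=45°, α=30°
  d=(0.8660,0.5000)  start (5,2)  tX=0.5312 tY=0.9000  stride 1/|dx|=1.1547 1/|dy|=2.0000
    cross x-line → (6,2), t=0.5312 (wall)
  → r_3 = 0.5312
beam 4: φ=135°, α=120°
  d=(-0.5000,0.8660)  start (5,2)  tX=1.0800 tY=0.5196  stride 1/|dx|=2.0000 1/|dy|=1.1547
    cross y-line → (5,3), t=0.5196
    cross x-line → (4,3), t=1.0800
    cross y-line → (4,4), t=1.6743 (wall)
  → r_4 = 1.6743

ranges = [3.1000, 0.9200, 0.5312, 1.6743]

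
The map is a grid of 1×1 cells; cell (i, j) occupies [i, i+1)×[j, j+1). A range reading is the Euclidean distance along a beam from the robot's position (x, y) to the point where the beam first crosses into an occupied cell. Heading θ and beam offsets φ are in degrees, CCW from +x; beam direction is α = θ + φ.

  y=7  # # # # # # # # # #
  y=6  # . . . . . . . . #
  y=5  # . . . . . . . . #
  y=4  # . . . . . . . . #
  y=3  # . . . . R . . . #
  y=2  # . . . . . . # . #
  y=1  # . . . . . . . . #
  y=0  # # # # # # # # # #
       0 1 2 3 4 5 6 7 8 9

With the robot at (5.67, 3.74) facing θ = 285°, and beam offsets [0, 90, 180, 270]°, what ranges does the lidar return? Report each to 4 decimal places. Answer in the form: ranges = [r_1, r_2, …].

beam 1: φ=0°, α=285°
  cosα=0.2588 sinα=-0.9659 | (5,3) | tMaxX 1.2750 tMaxY 0.7661 | tΔX 3.8637 tΔY 1.0353
    t=0.7661 [y] (5,2)
    t=1.2750 [x] (6,2)
    t=1.8014 [y] (6,1)
    t=2.8367 [y] (6,0) — stop
  → r_1 = 2.8367
beam 2: φ=90°, α=15°
  cosα=0.9659 sinα=0.2588 | (5,3) | tMaxX 0.3416 tMaxY 1.0046 | tΔX 1.0353 tΔY 3.8637
    t=0.3416 [x] (6,3)
    t=1.0046 [y] (6,4)
    t=1.3769 [x] (7,4)
    t=2.4122 [x] (8,4)
    t=3.4475 [x] (9,4) — stop
  → r_2 = 3.4475
beam 3: φ=180°, α=105°
  cosα=-0.2588 sinα=0.9659 | (5,3) | tMaxX 2.5887 tMaxY 0.2692 | tΔX 3.8637 tΔY 1.0353
    t=0.2692 [y] (5,4)
    t=1.3044 [y] (5,5)
    t=2.3397 [y] (5,6)
    t=2.5887 [x] (4,6)
    t=3.3750 [y] (4,7) — stop
  → r_3 = 3.3750
beam 4: φ=270°, α=195°
  cosα=-0.9659 sinα=-0.2588 | (5,3) | tMaxX 0.6936 tMaxY 2.8591 | tΔX 1.0353 tΔY 3.8637
    t=0.6936 [x] (4,3)
    t=1.7289 [x] (3,3)
    t=2.7642 [x] (2,3)
    t=2.8591 [y] (2,2)
    t=3.7995 [x] (1,2)
    t=4.8347 [x] (0,2) — stop
  → r_4 = 4.8347

ranges = [2.8367, 3.4475, 3.3750, 4.8347]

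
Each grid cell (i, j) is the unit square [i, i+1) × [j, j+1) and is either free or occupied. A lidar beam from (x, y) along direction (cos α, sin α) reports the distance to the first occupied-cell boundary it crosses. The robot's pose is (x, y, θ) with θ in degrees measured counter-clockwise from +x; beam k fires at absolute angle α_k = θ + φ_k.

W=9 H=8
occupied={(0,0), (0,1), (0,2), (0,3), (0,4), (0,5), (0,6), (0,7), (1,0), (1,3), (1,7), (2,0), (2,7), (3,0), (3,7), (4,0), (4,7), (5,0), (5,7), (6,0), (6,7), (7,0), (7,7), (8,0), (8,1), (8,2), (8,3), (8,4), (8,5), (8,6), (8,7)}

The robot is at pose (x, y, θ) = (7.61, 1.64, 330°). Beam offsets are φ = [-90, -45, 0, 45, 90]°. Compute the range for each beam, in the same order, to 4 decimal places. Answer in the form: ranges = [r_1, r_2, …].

ranges = [0.7390, 0.6626, 0.4503, 0.4038, 0.7800]

beam 1: φ=-90°, α=240°
  dir = (cos 240°, sin 240°) = (-0.5000, -0.8660); from cell (7,1)
  next x-line at t=1.2200, next y-line at t=0.7390; Δt_x=2.0000, Δt_y=1.1547
    y: enter (7,0) at t=0.7390 ← occupied
  → r_1 = 0.7390
beam 2: φ=-45°, α=285°
  dir = (cos 285°, sin 285°) = (0.2588, -0.9659); from cell (7,1)
  next x-line at t=1.5068, next y-line at t=0.6626; Δt_x=3.8637, Δt_y=1.0353
    y: enter (7,0) at t=0.6626 ← occupied
  → r_2 = 0.6626
beam 3: φ=0°, α=330°
  dir = (cos 330°, sin 330°) = (0.8660, -0.5000); from cell (7,1)
  next x-line at t=0.4503, next y-line at t=1.2800; Δt_x=1.1547, Δt_y=2.0000
    x: enter (8,1) at t=0.4503 ← occupied
  → r_3 = 0.4503
beam 4: φ=45°, α=15°
  dir = (cos 15°, sin 15°) = (0.9659, 0.2588); from cell (7,1)
  next x-line at t=0.4038, next y-line at t=1.3909; Δt_x=1.0353, Δt_y=3.8637
    x: enter (8,1) at t=0.4038 ← occupied
  → r_4 = 0.4038
beam 5: φ=90°, α=60°
  dir = (cos 60°, sin 60°) = (0.5000, 0.8660); from cell (7,1)
  next x-line at t=0.7800, next y-line at t=0.4157; Δt_x=2.0000, Δt_y=1.1547
    y: enter (7,2) at t=0.4157
    x: enter (8,2) at t=0.7800 ← occupied
  → r_5 = 0.7800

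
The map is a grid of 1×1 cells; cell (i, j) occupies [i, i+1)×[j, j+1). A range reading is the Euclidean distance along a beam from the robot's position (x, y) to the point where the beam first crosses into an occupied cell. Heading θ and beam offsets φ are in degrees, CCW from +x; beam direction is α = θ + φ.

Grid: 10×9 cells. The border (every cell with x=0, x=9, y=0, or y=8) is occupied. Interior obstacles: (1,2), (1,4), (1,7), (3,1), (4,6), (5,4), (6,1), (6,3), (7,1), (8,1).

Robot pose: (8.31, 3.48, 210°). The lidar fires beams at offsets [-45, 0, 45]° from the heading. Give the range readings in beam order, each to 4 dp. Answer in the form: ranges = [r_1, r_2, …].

ranges = [1.3562, 4.9600, 1.5322]

beam 1: φ=-45°, α=165°
  dir = (cos 165°, sin 165°) = (-0.9659, 0.2588); from cell (8,3)
  next x-line at t=0.3209, next y-line at t=2.0091; Δt_x=1.0353, Δt_y=3.8637
    x: enter (7,3) at t=0.3209
    x: enter (6,3) at t=1.3562 ← occupied
  → r_1 = 1.3562
beam 2: φ=0°, α=210°
  dir = (cos 210°, sin 210°) = (-0.8660, -0.5000); from cell (8,3)
  next x-line at t=0.3580, next y-line at t=0.9600; Δt_x=1.1547, Δt_y=2.0000
    x: enter (7,3) at t=0.3580
    y: enter (7,2) at t=0.9600
    x: enter (6,2) at t=1.5127
    x: enter (5,2) at t=2.6674
    y: enter (5,1) at t=2.9600
    x: enter (4,1) at t=3.8221
    y: enter (4,0) at t=4.9600 ← occupied
  → r_2 = 4.9600
beam 3: φ=45°, α=255°
  dir = (cos 255°, sin 255°) = (-0.2588, -0.9659); from cell (8,3)
  next x-line at t=1.1977, next y-line at t=0.4969; Δt_x=3.8637, Δt_y=1.0353
    y: enter (8,2) at t=0.4969
    x: enter (7,2) at t=1.1977
    y: enter (7,1) at t=1.5322 ← occupied
  → r_3 = 1.5322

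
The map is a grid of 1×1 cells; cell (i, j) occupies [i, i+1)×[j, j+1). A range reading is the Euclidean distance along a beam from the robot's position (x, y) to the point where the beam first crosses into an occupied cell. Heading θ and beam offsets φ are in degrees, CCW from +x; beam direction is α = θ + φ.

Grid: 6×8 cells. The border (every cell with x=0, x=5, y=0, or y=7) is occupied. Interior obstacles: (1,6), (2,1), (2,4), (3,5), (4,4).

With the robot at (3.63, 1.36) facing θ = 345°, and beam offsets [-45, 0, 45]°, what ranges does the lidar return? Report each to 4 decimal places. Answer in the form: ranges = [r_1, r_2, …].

beam 1: φ=-45°, α=300°
  dir = (cos 300°, sin 300°) = (0.5000, -0.8660); from cell (3,1)
  next x-line at t=0.7400, next y-line at t=0.4157; Δt_x=2.0000, Δt_y=1.1547
    y: enter (3,0) at t=0.4157 ← occupied
  → r_1 = 0.4157
beam 2: φ=0°, α=345°
  dir = (cos 345°, sin 345°) = (0.9659, -0.2588); from cell (3,1)
  next x-line at t=0.3831, next y-line at t=1.3909; Δt_x=1.0353, Δt_y=3.8637
    x: enter (4,1) at t=0.3831
    y: enter (4,0) at t=1.3909 ← occupied
  → r_2 = 1.3909
beam 3: φ=45°, α=30°
  dir = (cos 30°, sin 30°) = (0.8660, 0.5000); from cell (3,1)
  next x-line at t=0.4272, next y-line at t=1.2800; Δt_x=1.1547, Δt_y=2.0000
    x: enter (4,1) at t=0.4272
    y: enter (4,2) at t=1.2800
    x: enter (5,2) at t=1.5819 ← occupied
  → r_3 = 1.5819

ranges = [0.4157, 1.3909, 1.5819]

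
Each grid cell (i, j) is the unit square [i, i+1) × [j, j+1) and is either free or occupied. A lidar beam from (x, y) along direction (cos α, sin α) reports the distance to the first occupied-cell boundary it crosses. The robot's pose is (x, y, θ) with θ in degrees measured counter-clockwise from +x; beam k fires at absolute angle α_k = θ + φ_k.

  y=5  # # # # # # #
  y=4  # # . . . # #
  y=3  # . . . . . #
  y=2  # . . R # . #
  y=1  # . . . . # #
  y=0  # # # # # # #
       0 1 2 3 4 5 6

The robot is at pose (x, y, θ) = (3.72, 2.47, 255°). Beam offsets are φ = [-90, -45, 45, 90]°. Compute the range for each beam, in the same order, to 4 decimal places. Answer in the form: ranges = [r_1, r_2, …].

ranges = [2.8160, 2.9400, 1.6974, 0.2899]

beam 1: φ=-90°, α=165°
  dir = (cos 165°, sin 165°) = (-0.9659, 0.2588); from cell (3,2)
  next x-line at t=0.7454, next y-line at t=2.0478; Δt_x=1.0353, Δt_y=3.8637
    x: enter (2,2) at t=0.7454
    x: enter (1,2) at t=1.7807
    y: enter (1,3) at t=2.0478
    x: enter (0,3) at t=2.8160 ← occupied
  → r_1 = 2.8160
beam 2: φ=-45°, α=210°
  dir = (cos 210°, sin 210°) = (-0.8660, -0.5000); from cell (3,2)
  next x-line at t=0.8314, next y-line at t=0.9400; Δt_x=1.1547, Δt_y=2.0000
    x: enter (2,2) at t=0.8314
    y: enter (2,1) at t=0.9400
    x: enter (1,1) at t=1.9861
    y: enter (1,0) at t=2.9400 ← occupied
  → r_2 = 2.9400
beam 3: φ=45°, α=300°
  dir = (cos 300°, sin 300°) = (0.5000, -0.8660); from cell (3,2)
  next x-line at t=0.5600, next y-line at t=0.5427; Δt_x=2.0000, Δt_y=1.1547
    y: enter (3,1) at t=0.5427
    x: enter (4,1) at t=0.5600
    y: enter (4,0) at t=1.6974 ← occupied
  → r_3 = 1.6974
beam 4: φ=90°, α=345°
  dir = (cos 345°, sin 345°) = (0.9659, -0.2588); from cell (3,2)
  next x-line at t=0.2899, next y-line at t=1.8159; Δt_x=1.0353, Δt_y=3.8637
    x: enter (4,2) at t=0.2899 ← occupied
  → r_4 = 0.2899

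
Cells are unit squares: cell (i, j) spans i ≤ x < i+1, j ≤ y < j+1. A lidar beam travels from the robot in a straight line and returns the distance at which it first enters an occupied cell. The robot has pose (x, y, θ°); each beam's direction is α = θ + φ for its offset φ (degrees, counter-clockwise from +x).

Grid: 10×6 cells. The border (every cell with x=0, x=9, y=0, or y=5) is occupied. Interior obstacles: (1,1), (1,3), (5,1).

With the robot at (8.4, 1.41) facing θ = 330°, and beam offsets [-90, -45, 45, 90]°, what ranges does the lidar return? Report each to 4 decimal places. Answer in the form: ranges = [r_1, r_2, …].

ranges = [0.4734, 0.4245, 0.6212, 1.2000]

beam 1: φ=-90°, α=240°
  d=(-0.5000,-0.8660)  start (8,1)  tX=0.8000 tY=0.4734  stride 1/|dx|=2.0000 1/|dy|=1.1547
    cross y-line → (8,0), t=0.4734 (wall)
  → r_1 = 0.4734
beam 2: φ=-45°, α=285°
  d=(0.2588,-0.9659)  start (8,1)  tX=2.3182 tY=0.4245  stride 1/|dx|=3.8637 1/|dy|=1.0353
    cross y-line → (8,0), t=0.4245 (wall)
  → r_2 = 0.4245
beam 3: φ=45°, α=15°
  d=(0.9659,0.2588)  start (8,1)  tX=0.6212 tY=2.2796  stride 1/|dx|=1.0353 1/|dy|=3.8637
    cross x-line → (9,1), t=0.6212 (wall)
  → r_3 = 0.6212
beam 4: φ=90°, α=60°
  d=(0.5000,0.8660)  start (8,1)  tX=1.2000 tY=0.6813  stride 1/|dx|=2.0000 1/|dy|=1.1547
    cross y-line → (8,2), t=0.6813
    cross x-line → (9,2), t=1.2000 (wall)
  → r_4 = 1.2000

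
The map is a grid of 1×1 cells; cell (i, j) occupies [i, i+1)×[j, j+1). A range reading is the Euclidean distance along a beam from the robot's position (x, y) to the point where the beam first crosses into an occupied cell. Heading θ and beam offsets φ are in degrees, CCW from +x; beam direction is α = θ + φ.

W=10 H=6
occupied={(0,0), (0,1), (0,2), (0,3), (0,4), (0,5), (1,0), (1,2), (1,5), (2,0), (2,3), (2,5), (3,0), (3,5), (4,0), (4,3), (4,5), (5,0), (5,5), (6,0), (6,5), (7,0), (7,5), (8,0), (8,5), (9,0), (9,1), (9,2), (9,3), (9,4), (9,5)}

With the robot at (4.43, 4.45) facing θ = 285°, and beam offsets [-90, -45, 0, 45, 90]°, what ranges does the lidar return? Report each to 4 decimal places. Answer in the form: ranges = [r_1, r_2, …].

ranges = [1.7387, 0.5196, 0.4659, 5.2770, 2.1250]

beam 1: φ=-90°, α=195°
  dir = (cos 195°, sin 195°) = (-0.9659, -0.2588); from cell (4,4)
  next x-line at t=0.4452, next y-line at t=1.7387; Δt_x=1.0353, Δt_y=3.8637
    x: enter (3,4) at t=0.4452
    x: enter (2,4) at t=1.4804
    y: enter (2,3) at t=1.7387 ← occupied
  → r_1 = 1.7387
beam 2: φ=-45°, α=240°
  dir = (cos 240°, sin 240°) = (-0.5000, -0.8660); from cell (4,4)
  next x-line at t=0.8600, next y-line at t=0.5196; Δt_x=2.0000, Δt_y=1.1547
    y: enter (4,3) at t=0.5196 ← occupied
  → r_2 = 0.5196
beam 3: φ=0°, α=285°
  dir = (cos 285°, sin 285°) = (0.2588, -0.9659); from cell (4,4)
  next x-line at t=2.2023, next y-line at t=0.4659; Δt_x=3.8637, Δt_y=1.0353
    y: enter (4,3) at t=0.4659 ← occupied
  → r_3 = 0.4659
beam 4: φ=45°, α=330°
  dir = (cos 330°, sin 330°) = (0.8660, -0.5000); from cell (4,4)
  next x-line at t=0.6582, next y-line at t=0.9000; Δt_x=1.1547, Δt_y=2.0000
    x: enter (5,4) at t=0.6582
    y: enter (5,3) at t=0.9000
    x: enter (6,3) at t=1.8129
    y: enter (6,2) at t=2.9000
    x: enter (7,2) at t=2.9676
    x: enter (8,2) at t=4.1223
    y: enter (8,1) at t=4.9000
    x: enter (9,1) at t=5.2770 ← occupied
  → r_4 = 5.2770
beam 5: φ=90°, α=15°
  dir = (cos 15°, sin 15°) = (0.9659, 0.2588); from cell (4,4)
  next x-line at t=0.5901, next y-line at t=2.1250; Δt_x=1.0353, Δt_y=3.8637
    x: enter (5,4) at t=0.5901
    x: enter (6,4) at t=1.6254
    y: enter (6,5) at t=2.1250 ← occupied
  → r_5 = 2.1250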